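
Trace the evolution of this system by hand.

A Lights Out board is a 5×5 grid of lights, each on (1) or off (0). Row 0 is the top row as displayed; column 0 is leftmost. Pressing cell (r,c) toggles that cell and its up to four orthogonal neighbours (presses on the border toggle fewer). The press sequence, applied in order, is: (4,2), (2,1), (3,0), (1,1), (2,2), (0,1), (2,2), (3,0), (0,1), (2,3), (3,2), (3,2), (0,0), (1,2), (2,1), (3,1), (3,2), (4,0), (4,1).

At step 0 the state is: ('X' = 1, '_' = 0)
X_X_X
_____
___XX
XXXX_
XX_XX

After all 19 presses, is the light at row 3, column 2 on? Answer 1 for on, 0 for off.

k=0  X_X_X
_____
___XX
XXXX_
XX_XX
k=1  X_X_X
_____
___XX
XX_X_
X_X_X
k=2  X_X_X
_X___
XXXXX
X__X_
X_X_X
k=3  X_X_X
_X___
_XXXX
_X_X_
__X_X
k=4  XXX_X
X_X__
__XXX
_X_X_
__X_X
k=5  XXX_X
X____
_X__X
_XXX_
__X_X
k=6  ____X
XX___
_X__X
_XXX_
__X_X
k=7  ____X
XXX__
__XXX
_X_X_
__X_X
k=8  ____X
XXX__
X_XXX
X__X_
X_X_X
k=9  XXX_X
X_X__
X_XXX
X__X_
X_X_X
k=10  XXX_X
X_XX_
X____
X____
X_X_X
k=11  XXX_X
X_XX_
X_X__
XXXX_
X___X
k=12  XXX_X
X_XX_
X____
X____
X_X_X
k=13  __X_X
__XX_
X____
X____
X_X_X
k=14  ____X
_X___
X_X__
X____
X_X_X
k=15  ____X
_____
_X___
XX___
X_X_X
k=16  ____X
_____
_____
__X__
XXX_X
k=17  ____X
_____
__X__
_X_X_
XX__X
k=18  ____X
_____
__X__
XX_X_
____X
k=19  ____X
_____
__X__
X__X_
XXX_X

0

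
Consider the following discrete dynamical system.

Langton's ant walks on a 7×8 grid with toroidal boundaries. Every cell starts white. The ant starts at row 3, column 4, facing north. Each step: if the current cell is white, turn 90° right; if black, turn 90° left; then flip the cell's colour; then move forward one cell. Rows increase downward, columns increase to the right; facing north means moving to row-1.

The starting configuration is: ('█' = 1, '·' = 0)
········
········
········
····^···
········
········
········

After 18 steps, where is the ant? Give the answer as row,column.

k=0  ········
········
········
····^···
········
········
········
k=1  ········
········
········
····█>··
········
········
········
k=2  ········
········
········
····██··
·····v··
········
········
k=3  ········
········
········
····██··
····<█··
········
········
k=4  ········
········
········
····^█··
····██··
········
········
k=5  ········
········
········
···<·█··
····██··
········
········
k=6  ········
········
···^····
···█·█··
····██··
········
········
k=7  ········
········
···█>···
···█·█··
····██··
········
········
k=8  ········
········
···██···
···█v█··
····██··
········
········
k=9  ········
········
···██···
···<██··
····██··
········
········
k=10  ········
········
···██···
····██··
···v██··
········
········
k=11  ········
········
···██···
····██··
··<███··
········
········
k=12  ········
········
···██···
··^·██··
··████··
········
········
k=13  ········
········
···██···
··█>██··
··████··
········
········
k=14  ········
········
···██···
··████··
··█v██··
········
········
k=15  ········
········
···██···
··████··
··█·>█··
········
········
k=16  ········
········
···██···
··██^█··
··█··█··
········
········
k=17  ········
········
···██···
··█<·█··
··█··█··
········
········
k=18  ········
········
···██···
··█··█··
··█v·█··
········
········

4,3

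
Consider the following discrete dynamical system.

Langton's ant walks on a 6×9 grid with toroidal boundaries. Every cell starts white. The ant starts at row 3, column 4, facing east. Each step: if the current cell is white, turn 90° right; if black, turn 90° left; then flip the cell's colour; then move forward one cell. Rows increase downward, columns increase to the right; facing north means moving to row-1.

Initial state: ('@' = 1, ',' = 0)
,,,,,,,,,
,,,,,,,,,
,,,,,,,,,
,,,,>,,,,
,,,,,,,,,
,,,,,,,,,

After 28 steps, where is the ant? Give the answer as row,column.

1,2

k=0  ,,,,,,,,,
,,,,,,,,,
,,,,,,,,,
,,,,>,,,,
,,,,,,,,,
,,,,,,,,,
k=1  ,,,,,,,,,
,,,,,,,,,
,,,,,,,,,
,,,,@,,,,
,,,,v,,,,
,,,,,,,,,
k=2  ,,,,,,,,,
,,,,,,,,,
,,,,,,,,,
,,,,@,,,,
,,,<@,,,,
,,,,,,,,,
k=3  ,,,,,,,,,
,,,,,,,,,
,,,,,,,,,
,,,^@,,,,
,,,@@,,,,
,,,,,,,,,
k=4  ,,,,,,,,,
,,,,,,,,,
,,,,,,,,,
,,,@>,,,,
,,,@@,,,,
,,,,,,,,,
k=5  ,,,,,,,,,
,,,,,,,,,
,,,,^,,,,
,,,@,,,,,
,,,@@,,,,
,,,,,,,,,
k=6  ,,,,,,,,,
,,,,,,,,,
,,,,@>,,,
,,,@,,,,,
,,,@@,,,,
,,,,,,,,,
k=7  ,,,,,,,,,
,,,,,,,,,
,,,,@@,,,
,,,@,v,,,
,,,@@,,,,
,,,,,,,,,
k=8  ,,,,,,,,,
,,,,,,,,,
,,,,@@,,,
,,,@<@,,,
,,,@@,,,,
,,,,,,,,,
k=9  ,,,,,,,,,
,,,,,,,,,
,,,,^@,,,
,,,@@@,,,
,,,@@,,,,
,,,,,,,,,
k=10  ,,,,,,,,,
,,,,,,,,,
,,,<,@,,,
,,,@@@,,,
,,,@@,,,,
,,,,,,,,,
k=11  ,,,,,,,,,
,,,^,,,,,
,,,@,@,,,
,,,@@@,,,
,,,@@,,,,
,,,,,,,,,
k=12  ,,,,,,,,,
,,,@>,,,,
,,,@,@,,,
,,,@@@,,,
,,,@@,,,,
,,,,,,,,,
k=13  ,,,,,,,,,
,,,@@,,,,
,,,@v@,,,
,,,@@@,,,
,,,@@,,,,
,,,,,,,,,
k=14  ,,,,,,,,,
,,,@@,,,,
,,,<@@,,,
,,,@@@,,,
,,,@@,,,,
,,,,,,,,,
k=15  ,,,,,,,,,
,,,@@,,,,
,,,,@@,,,
,,,v@@,,,
,,,@@,,,,
,,,,,,,,,
k=16  ,,,,,,,,,
,,,@@,,,,
,,,,@@,,,
,,,,>@,,,
,,,@@,,,,
,,,,,,,,,
k=17  ,,,,,,,,,
,,,@@,,,,
,,,,^@,,,
,,,,,@,,,
,,,@@,,,,
,,,,,,,,,
k=18  ,,,,,,,,,
,,,@@,,,,
,,,<,@,,,
,,,,,@,,,
,,,@@,,,,
,,,,,,,,,
k=19  ,,,,,,,,,
,,,^@,,,,
,,,@,@,,,
,,,,,@,,,
,,,@@,,,,
,,,,,,,,,
k=20  ,,,,,,,,,
,,<,@,,,,
,,,@,@,,,
,,,,,@,,,
,,,@@,,,,
,,,,,,,,,
k=21  ,,^,,,,,,
,,@,@,,,,
,,,@,@,,,
,,,,,@,,,
,,,@@,,,,
,,,,,,,,,
k=22  ,,@>,,,,,
,,@,@,,,,
,,,@,@,,,
,,,,,@,,,
,,,@@,,,,
,,,,,,,,,
k=23  ,,@@,,,,,
,,@v@,,,,
,,,@,@,,,
,,,,,@,,,
,,,@@,,,,
,,,,,,,,,
k=24  ,,@@,,,,,
,,<@@,,,,
,,,@,@,,,
,,,,,@,,,
,,,@@,,,,
,,,,,,,,,
k=25  ,,@@,,,,,
,,,@@,,,,
,,v@,@,,,
,,,,,@,,,
,,,@@,,,,
,,,,,,,,,
k=26  ,,@@,,,,,
,,,@@,,,,
,<@@,@,,,
,,,,,@,,,
,,,@@,,,,
,,,,,,,,,
k=27  ,,@@,,,,,
,^,@@,,,,
,@@@,@,,,
,,,,,@,,,
,,,@@,,,,
,,,,,,,,,
k=28  ,,@@,,,,,
,@>@@,,,,
,@@@,@,,,
,,,,,@,,,
,,,@@,,,,
,,,,,,,,,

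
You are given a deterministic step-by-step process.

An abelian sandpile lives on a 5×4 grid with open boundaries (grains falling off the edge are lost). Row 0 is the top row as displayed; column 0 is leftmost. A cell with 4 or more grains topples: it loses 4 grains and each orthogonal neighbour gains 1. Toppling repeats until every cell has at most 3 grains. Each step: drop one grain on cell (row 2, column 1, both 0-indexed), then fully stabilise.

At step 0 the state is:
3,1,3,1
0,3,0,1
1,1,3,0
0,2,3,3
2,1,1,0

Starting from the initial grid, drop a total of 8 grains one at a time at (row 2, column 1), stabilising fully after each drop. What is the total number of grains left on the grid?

35

k=0  3,1,3,1
0,3,0,1
1,1,3,0
0,2,3,3
2,1,1,0
k=1  3,1,3,1
0,3,0,1
1,2,3,0
0,2,3,3
2,1,1,0
k=2  3,1,3,1
0,3,0,1
1,3,3,0
0,2,3,3
2,1,1,0
k=3  3,2,3,1
1,0,2,1
2,3,1,2
1,0,2,0
2,2,2,1
k=4  3,2,3,1
1,1,2,1
3,0,2,2
1,1,2,0
2,2,2,1
k=5  3,2,3,1
1,1,2,1
3,1,2,2
1,1,2,0
2,2,2,1
k=6  3,2,3,1
1,1,2,1
3,2,2,2
1,1,2,0
2,2,2,1
k=7  3,2,3,1
1,1,2,1
3,3,2,2
1,1,2,0
2,2,2,1
k=8  3,2,3,1
2,2,2,1
0,1,3,2
2,2,2,0
2,2,2,1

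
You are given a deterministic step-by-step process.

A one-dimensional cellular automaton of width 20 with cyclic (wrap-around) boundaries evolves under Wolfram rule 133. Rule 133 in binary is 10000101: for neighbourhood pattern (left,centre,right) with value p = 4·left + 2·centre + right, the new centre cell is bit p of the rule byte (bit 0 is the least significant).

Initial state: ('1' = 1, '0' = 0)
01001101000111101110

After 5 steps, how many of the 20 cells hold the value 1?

8

0) 01001101000111101110
1) 01000001010011000100
2) 01011101010000010101
3) 01001001010111010101
4) 01001001010010010101
5) 01001001010010010101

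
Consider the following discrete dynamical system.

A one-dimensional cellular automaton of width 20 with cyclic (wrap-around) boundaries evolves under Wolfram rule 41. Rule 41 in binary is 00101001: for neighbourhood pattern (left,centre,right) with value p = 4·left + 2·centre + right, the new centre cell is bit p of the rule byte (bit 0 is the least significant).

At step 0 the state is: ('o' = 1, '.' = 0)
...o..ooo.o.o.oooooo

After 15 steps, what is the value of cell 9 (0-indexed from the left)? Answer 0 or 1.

step 0: ...o..ooo.o.o.oooooo
step 1: .o....o..o.o.oo.....
step 2: ...oo.....o.oo..oooo
step 3: .o.o..ooo..oo...o...
step 4: ..o...o....o..o...oo
step 5: ....o...oo......o.o.
step 6: ooo...o.o..oooo..o..
step 7: o...o..o...o........
step 8: ..o......o...oooooo.
step 9: o...oooo...o.o......
step 10: ..o.o....o..o..oooo.
step 11: o..o..oo.......o....
step 12: ......o..ooooo...oo.
step 13: ooooo....o.....o.o..
step 14: o.....oo...ooo..o...
step 15: ..ooo.o..o.o......o.

1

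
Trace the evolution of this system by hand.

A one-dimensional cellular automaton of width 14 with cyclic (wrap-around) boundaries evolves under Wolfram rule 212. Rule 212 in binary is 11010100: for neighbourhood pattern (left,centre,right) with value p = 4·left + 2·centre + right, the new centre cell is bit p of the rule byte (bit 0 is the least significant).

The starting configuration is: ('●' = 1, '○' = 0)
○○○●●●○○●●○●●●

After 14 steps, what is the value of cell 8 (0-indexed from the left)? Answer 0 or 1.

gen 0: ○○○●●●○○●●○●●●
gen 1: ●○○○●●●○○●○○●●
gen 2: ●●○○○●●●○●●○○●
gen 3: ●●●○○○●●○○●●○○
gen 4: ○●●●○○○●●○○●●○
gen 5: ○○●●●○○○●●○○●●
gen 6: ●○○●●●○○○●●○○●
gen 7: ●●○○●●●○○○●●○○
gen 8: ○●●○○●●●○○○●●○
gen 9: ○○●●○○●●●○○○●●
gen 10: ●○○●●○○●●●○○○●
gen 11: ●●○○●●○○●●●○○○
gen 12: ○●●○○●●○○●●●○○
gen 13: ○○●●○○●●○○●●●○
gen 14: ○○○●●○○●●○○●●●

1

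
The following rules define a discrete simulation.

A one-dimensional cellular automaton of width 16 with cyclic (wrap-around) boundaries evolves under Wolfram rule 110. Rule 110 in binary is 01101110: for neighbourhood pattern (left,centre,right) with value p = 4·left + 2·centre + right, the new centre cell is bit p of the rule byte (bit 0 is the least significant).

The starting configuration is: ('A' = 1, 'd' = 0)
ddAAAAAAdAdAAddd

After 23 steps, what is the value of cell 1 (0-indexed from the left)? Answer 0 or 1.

1

t=0: ddAAAAAAdAdAAddd
t=1: dAAddddAAAAAAddd
t=2: AAAdddAAddddAddd
t=3: AdAddAAAdddAAddA
t=4: AAAdAAdAddAAAdAA
t=5: ddAAAAAAdAAdAAAd
t=6: dAAddddAAAAAAdAd
t=7: AAAdddAAddddAAAd
t=8: AdAddAAAdddAAdAA
t=9: AAAdAAdAddAAAAAd
t=10: AdAAAAAAdAAdddAA
t=11: AAAddddAAAAddAAd
t=12: AdAdddAAddAdAAAA
t=13: AAAddAAAdAAAAddd
t=14: AdAdAAdAAAddAddA
t=15: AAAAAAAAdAdAAdAA
t=16: dddddddAAAAAAAAd
t=17: ddddddAAddddddAd
t=18: dddddAAAdddddAAd
t=19: ddddAAdAddddAAAd
t=20: dddAAAAAdddAAdAd
t=21: ddAAdddAddAAAAAd
t=22: dAAAddAAdAAdddAd
t=23: AAdAdAAAAAAddAAd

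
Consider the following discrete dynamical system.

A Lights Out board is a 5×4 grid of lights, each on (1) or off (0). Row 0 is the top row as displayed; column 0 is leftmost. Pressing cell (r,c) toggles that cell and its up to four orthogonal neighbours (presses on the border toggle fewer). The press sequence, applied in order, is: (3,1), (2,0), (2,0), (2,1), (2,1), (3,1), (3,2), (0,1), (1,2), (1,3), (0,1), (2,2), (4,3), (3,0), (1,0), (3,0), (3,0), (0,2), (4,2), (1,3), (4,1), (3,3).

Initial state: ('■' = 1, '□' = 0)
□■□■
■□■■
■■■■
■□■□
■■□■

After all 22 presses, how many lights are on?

8

step 0: □■□■
■□■■
■■■■
■□■□
■■□■
step 1: □■□■
■□■■
■□■■
□■□□
■□□■
step 2: □■□■
□□■■
□■■■
■■□□
■□□■
step 3: □■□■
■□■■
■□■■
□■□□
■□□■
step 4: □■□■
■■■■
□■□■
□□□□
■□□■
step 5: □■□■
■□■■
■□■■
□■□□
■□□■
step 6: □■□■
■□■■
■■■■
■□■□
■■□■
step 7: □■□■
■□■■
■■□■
■■□■
■■■■
step 8: ■□■■
■■■■
■■□■
■■□■
■■■■
step 9: ■□□■
■□□□
■■■■
■■□■
■■■■
step 10: ■□□□
■□■■
■■■□
■■□■
■■■■
step 11: □■■□
■■■■
■■■□
■■□■
■■■■
step 12: □■■□
■■□■
■□□■
■■■■
■■■■
step 13: □■■□
■■□■
■□□■
■■■□
■■□□
step 14: □■■□
■■□■
□□□■
□□■□
□■□□
step 15: ■■■□
□□□■
■□□■
□□■□
□■□□
step 16: ■■■□
□□□■
□□□■
■■■□
■■□□
step 17: ■■■□
□□□■
■□□■
□□■□
□■□□
step 18: ■□□■
□□■■
■□□■
□□■□
□■□□
step 19: ■□□■
□□■■
■□□■
□□□□
□□■■
step 20: ■□□□
□□□□
■□□□
□□□□
□□■■
step 21: ■□□□
□□□□
■□□□
□■□□
■■□■
step 22: ■□□□
□□□□
■□□■
□■■■
■■□□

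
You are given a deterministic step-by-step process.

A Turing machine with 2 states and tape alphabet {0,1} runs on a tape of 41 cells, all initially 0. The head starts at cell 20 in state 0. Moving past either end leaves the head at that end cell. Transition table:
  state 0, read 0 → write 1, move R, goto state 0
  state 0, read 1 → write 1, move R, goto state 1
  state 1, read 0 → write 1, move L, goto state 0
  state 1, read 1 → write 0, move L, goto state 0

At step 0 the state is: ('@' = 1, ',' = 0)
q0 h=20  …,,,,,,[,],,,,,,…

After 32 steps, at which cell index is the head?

gen 0: q0 h=20  …,,,,,,[,],,,,,,…
gen 1: q0 h=21  …,,,,,@[,],,,,,,…
gen 2: q0 h=22  …,,,,@@[,],,,,,,…
gen 3: q0 h=23  …,,,@@@[,],,,,,,…
gen 4: q0 h=24  …,,@@@@[,],,,,,,…
gen 5: q0 h=25  …,@@@@@[,],,,,,,…
gen 6: q0 h=26  …@@@@@@[,],,,,,,…
gen 7: q0 h=27  …@@@@@@[,],,,,,,…
gen 8: q0 h=28  …@@@@@@[,],,,,,,…
gen 9: q0 h=29  …@@@@@@[,],,,,,,…
gen 10: q0 h=30  …@@@@@@[,],,,,,,…
gen 11: q0 h=31  …@@@@@@[,],,,,,,…
gen 12: q0 h=32  …@@@@@@[,],,,,,,…
gen 13: q0 h=33  …@@@@@@[,],,,,,,…
gen 14: q0 h=34  …@@@@@@[,],,,,,,|
gen 15: q0 h=35  …@@@@@@[,],,,,,|
gen 16: q0 h=36  …@@@@@@[,],,,,|
gen 17: q0 h=37  …@@@@@@[,],,,|
gen 18: q0 h=38  …@@@@@@[,],,|
gen 19: q0 h=39  …@@@@@@[,],|
gen 20: q0 h=40  …@@@@@@[,]|
gen 21: q0 h=40  …@@@@@@[@]|
gen 22: q1 h=40  …@@@@@@[@]|
gen 23: q0 h=39  …@@@@@@[@],|
gen 24: q1 h=40  …@@@@@@[,]|
gen 25: q0 h=39  …@@@@@@[@]@|
gen 26: q1 h=40  …@@@@@@[@]|
gen 27: q0 h=39  …@@@@@@[@],|
gen 28: q1 h=40  …@@@@@@[,]|
gen 29: q0 h=39  …@@@@@@[@]@|
gen 30: q1 h=40  …@@@@@@[@]|
gen 31: q0 h=39  …@@@@@@[@],|
gen 32: q1 h=40  …@@@@@@[,]|

40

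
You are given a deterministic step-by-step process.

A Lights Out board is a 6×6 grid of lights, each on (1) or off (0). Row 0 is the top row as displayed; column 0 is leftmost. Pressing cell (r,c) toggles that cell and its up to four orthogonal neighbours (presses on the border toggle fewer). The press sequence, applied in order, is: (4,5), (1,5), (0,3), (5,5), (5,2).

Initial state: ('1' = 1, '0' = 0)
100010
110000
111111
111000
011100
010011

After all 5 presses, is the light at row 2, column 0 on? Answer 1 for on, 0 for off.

1

k=0  100010
110000
111111
111000
011100
010011
k=1  100010
110000
111111
111001
011111
010010
k=2  100011
110011
111110
111001
011111
010010
k=3  101101
110111
111110
111001
011111
010010
k=4  101101
110111
111110
111001
011110
010001
k=5  101101
110111
111110
111001
010110
001101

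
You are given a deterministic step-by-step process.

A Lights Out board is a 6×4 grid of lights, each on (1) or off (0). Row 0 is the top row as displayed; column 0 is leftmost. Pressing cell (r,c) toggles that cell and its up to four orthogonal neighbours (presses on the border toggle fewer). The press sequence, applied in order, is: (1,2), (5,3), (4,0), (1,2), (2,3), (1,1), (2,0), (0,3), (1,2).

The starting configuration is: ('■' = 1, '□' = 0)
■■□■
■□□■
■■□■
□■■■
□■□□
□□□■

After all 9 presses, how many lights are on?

t=0: ■■□■
■□□■
■■□■
□■■■
□■□□
□□□■
t=1: ■■■■
■■■□
■■■■
□■■■
□■□□
□□□■
t=2: ■■■■
■■■□
■■■■
□■■■
□■□■
□□■□
t=3: ■■■■
■■■□
■■■■
■■■■
■□□■
■□■□
t=4: ■■□■
■□□■
■■□■
■■■■
■□□■
■□■□
t=5: ■■□■
■□□□
■■■□
■■■□
■□□■
■□■□
t=6: ■□□■
□■■□
■□■□
■■■□
■□□■
■□■□
t=7: ■□□■
■■■□
□■■□
□■■□
■□□■
■□■□
t=8: ■□■□
■■■■
□■■□
□■■□
■□□■
■□■□
t=9: ■□□□
■□□□
□■□□
□■■□
■□□■
■□■□

9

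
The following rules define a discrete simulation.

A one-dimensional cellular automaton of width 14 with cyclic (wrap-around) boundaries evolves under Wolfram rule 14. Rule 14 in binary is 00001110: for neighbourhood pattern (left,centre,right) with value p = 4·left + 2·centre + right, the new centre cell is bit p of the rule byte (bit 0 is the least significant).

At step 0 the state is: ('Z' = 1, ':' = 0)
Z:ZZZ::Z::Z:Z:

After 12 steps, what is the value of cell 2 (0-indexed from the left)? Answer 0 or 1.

1

0) Z:ZZZ::Z::Z:Z:
1) Z:Z:::ZZ:ZZ:Z:
2) Z:Z::ZZ::Z::Z:
3) Z:Z:ZZ::ZZ:ZZ:
4) Z:Z:Z::ZZ::Z::
5) Z:Z:Z:ZZ::ZZ:Z
6) ::Z:Z:Z::ZZ::Z
7) :ZZ:Z:Z:ZZ::ZZ
8) :Z::Z:Z:Z::ZZ:
9) ZZ:ZZ:Z:Z:ZZ::
10) Z::Z::Z:Z:Z::Z
11) ::ZZ:ZZ:Z:Z:ZZ
12) :ZZ::Z::Z:Z:Z:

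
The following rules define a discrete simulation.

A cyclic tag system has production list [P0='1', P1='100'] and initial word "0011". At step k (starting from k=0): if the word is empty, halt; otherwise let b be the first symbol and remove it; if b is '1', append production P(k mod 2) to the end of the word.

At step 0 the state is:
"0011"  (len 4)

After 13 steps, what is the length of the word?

t=0: "0011"  (len 4)
t=1: "011"  (len 3)
t=2: "11"  (len 2)
t=3: "11"  (len 2)
t=4: "1100"  (len 4)
t=5: "1001"  (len 4)
t=6: "001100"  (len 6)
t=7: "01100"  (len 5)
t=8: "1100"  (len 4)
t=9: "1001"  (len 4)
t=10: "001100"  (len 6)
t=11: "01100"  (len 5)
t=12: "1100"  (len 4)
t=13: "1001"  (len 4)

4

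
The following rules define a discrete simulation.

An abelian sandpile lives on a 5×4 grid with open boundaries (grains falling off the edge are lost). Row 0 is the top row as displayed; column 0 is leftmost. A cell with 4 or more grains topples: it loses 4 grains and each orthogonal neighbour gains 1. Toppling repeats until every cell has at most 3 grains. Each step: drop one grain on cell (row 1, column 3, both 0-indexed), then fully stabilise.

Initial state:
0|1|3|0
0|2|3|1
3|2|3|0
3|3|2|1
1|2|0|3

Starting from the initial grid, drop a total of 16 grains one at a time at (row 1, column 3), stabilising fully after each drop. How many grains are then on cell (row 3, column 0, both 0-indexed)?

1

0) 0|1|3|0
0|2|3|1
3|2|3|0
3|3|2|1
1|2|0|3
1) 0|1|3|0
0|2|3|2
3|2|3|0
3|3|2|1
1|2|0|3
2) 0|1|3|0
0|2|3|3
3|2|3|0
3|3|2|1
1|2|0|3
3) 0|2|0|2
0|3|2|1
3|3|0|2
3|3|3|1
1|2|0|3
4) 0|2|0|2
0|3|2|2
3|3|0|2
3|3|3|1
1|2|0|3
5) 0|2|0|2
0|3|2|3
3|3|0|2
3|3|3|1
1|2|0|3
6) 0|2|0|3
0|3|3|0
3|3|0|3
3|3|3|1
1|2|0|3
7) 0|2|0|3
0|3|3|1
3|3|0|3
3|3|3|1
1|2|0|3
8) 0|2|0|3
0|3|3|2
3|3|0|3
3|3|3|1
1|2|0|3
9) 0|2|0|3
0|3|3|3
3|3|0|3
3|3|3|1
1|2|0|3
10) 0|3|2|0
2|1|2|3
1|3|0|1
1|2|1|3
2|3|1|3
11) 0|3|2|1
2|1|3|0
1|3|0|2
1|2|1|3
2|3|1|3
12) 0|3|2|1
2|1|3|1
1|3|0|2
1|2|1|3
2|3|1|3
13) 0|3|2|1
2|1|3|2
1|3|0|2
1|2|1|3
2|3|1|3
14) 0|3|2|1
2|1|3|3
1|3|0|2
1|2|1|3
2|3|1|3
15) 0|3|3|2
2|2|0|1
1|3|1|3
1|2|1|3
2|3|1|3
16) 0|3|3|2
2|2|0|2
1|3|1|3
1|2|1|3
2|3|1|3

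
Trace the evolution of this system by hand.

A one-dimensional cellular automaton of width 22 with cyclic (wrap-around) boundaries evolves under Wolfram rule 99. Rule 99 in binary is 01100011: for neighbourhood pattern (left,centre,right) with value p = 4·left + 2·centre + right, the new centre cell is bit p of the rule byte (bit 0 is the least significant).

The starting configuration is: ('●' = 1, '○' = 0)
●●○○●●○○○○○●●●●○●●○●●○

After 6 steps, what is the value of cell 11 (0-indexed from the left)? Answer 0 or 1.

0) ●●○○●●○○○○○●●●●○●●○●●○
1) ○●○●○●○●●●●○○○●●○●●○●●
2) ●○●○●○●○○○●○●●○●●○●●○●
3) ●●○●○●○○●●○●○●●○●●○●●○
4) ○●●○●○○●○●●○●○●●○●●○●●
5) ●○●●○○●○●○●●○●○●●○●●○●
6) ●●○●○●○●○●○●●○●○●●○●●○

1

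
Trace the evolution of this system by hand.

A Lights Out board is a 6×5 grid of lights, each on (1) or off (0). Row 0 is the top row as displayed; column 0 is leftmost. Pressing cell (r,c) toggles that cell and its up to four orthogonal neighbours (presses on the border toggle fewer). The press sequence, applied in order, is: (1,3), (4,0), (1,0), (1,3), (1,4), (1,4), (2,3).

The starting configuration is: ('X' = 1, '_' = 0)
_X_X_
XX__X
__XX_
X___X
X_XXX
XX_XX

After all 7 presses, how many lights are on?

t=0: _X_X_
XX__X
__XX_
X___X
X_XXX
XX_XX
t=1: _X___
XXXX_
__X__
X___X
X_XXX
XX_XX
t=2: _X___
XXXX_
__X__
____X
_XXXX
_X_XX
t=3: XX___
__XX_
X_X__
____X
_XXXX
_X_XX
t=4: XX_X_
____X
X_XX_
____X
_XXXX
_X_XX
t=5: XX_XX
___X_
X_XXX
____X
_XXXX
_X_XX
t=6: XX_X_
____X
X_XX_
____X
_XXXX
_X_XX
t=7: XX_X_
___XX
X___X
___XX
_XXXX
_X_XX

16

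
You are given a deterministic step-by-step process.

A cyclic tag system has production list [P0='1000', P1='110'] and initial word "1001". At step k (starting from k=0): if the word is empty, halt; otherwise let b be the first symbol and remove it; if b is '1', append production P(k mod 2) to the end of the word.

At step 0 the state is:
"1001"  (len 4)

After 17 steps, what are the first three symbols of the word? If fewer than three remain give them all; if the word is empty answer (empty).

001

gen 0: "1001"  (len 4)
gen 1: "0011000"  (len 7)
gen 2: "011000"  (len 6)
gen 3: "11000"  (len 5)
gen 4: "1000110"  (len 7)
gen 5: "0001101000"  (len 10)
gen 6: "001101000"  (len 9)
gen 7: "01101000"  (len 8)
gen 8: "1101000"  (len 7)
gen 9: "1010001000"  (len 10)
gen 10: "010001000110"  (len 12)
gen 11: "10001000110"  (len 11)
gen 12: "0001000110110"  (len 13)
gen 13: "001000110110"  (len 12)
gen 14: "01000110110"  (len 11)
gen 15: "1000110110"  (len 10)
gen 16: "000110110110"  (len 12)
gen 17: "00110110110"  (len 11)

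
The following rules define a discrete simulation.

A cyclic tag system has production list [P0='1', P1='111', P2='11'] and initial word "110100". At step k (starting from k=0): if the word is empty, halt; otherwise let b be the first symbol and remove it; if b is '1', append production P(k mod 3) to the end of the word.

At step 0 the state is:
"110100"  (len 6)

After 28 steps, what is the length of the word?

k=0  "110100"  (len 6)
k=1  "101001"  (len 6)
k=2  "01001111"  (len 8)
k=3  "1001111"  (len 7)
k=4  "0011111"  (len 7)
k=5  "011111"  (len 6)
k=6  "11111"  (len 5)
k=7  "11111"  (len 5)
k=8  "1111111"  (len 7)
k=9  "11111111"  (len 8)
k=10  "11111111"  (len 8)
k=11  "1111111111"  (len 10)
k=12  "11111111111"  (len 11)
k=13  "11111111111"  (len 11)
k=14  "1111111111111"  (len 13)
k=15  "11111111111111"  (len 14)
k=16  "11111111111111"  (len 14)
k=17  "1111111111111111"  (len 16)
k=18  "11111111111111111"  (len 17)
k=19  "11111111111111111"  (len 17)
k=20  "1111111111111111111"  (len 19)
k=21  "11111111111111111111"  (len 20)
k=22  "11111111111111111111"  (len 20)
k=23  "1111111111111111111111"  (len 22)
k=24  "11111111111111111111111"  (len 23)
k=25  "11111111111111111111111"  (len 23)
k=26  "1111111111111111111111111"  (len 25)
k=27  "11111111111111111111111111"  (len 26)
k=28  "11111111111111111111111111"  (len 26)

26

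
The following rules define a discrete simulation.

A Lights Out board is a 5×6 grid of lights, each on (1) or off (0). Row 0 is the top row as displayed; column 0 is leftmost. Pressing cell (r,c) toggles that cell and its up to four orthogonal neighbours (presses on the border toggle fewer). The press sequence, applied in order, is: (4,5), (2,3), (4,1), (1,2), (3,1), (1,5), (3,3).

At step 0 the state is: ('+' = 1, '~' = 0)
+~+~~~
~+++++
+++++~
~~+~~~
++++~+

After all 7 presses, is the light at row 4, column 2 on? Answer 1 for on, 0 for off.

0

k=0  +~+~~~
~+++++
+++++~
~~+~~~
++++~+
k=1  +~+~~~
~+++++
+++++~
~~+~~+
+++++~
k=2  +~+~~~
~++~++
++~~~~
~~++~+
+++++~
k=3  +~+~~~
~++~++
++~~~~
~+++~+
~~~++~
k=4  +~~~~~
~~~+++
+++~~~
~+++~+
~~~++~
k=5  +~~~~~
~~~+++
+~+~~~
+~~+~+
~+~++~
k=6  +~~~~+
~~~+~~
+~+~~+
+~~+~+
~+~++~
k=7  +~~~~+
~~~+~~
+~++~+
+~+~++
~+~~+~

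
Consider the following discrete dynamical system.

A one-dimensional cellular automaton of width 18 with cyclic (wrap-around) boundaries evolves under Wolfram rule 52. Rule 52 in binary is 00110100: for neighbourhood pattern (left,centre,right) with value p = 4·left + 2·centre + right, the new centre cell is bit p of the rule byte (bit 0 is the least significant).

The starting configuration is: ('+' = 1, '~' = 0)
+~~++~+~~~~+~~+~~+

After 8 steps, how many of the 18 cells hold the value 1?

t=0: +~~++~+~~~~+~~+~~+
t=1: ~+~~~+++~~~++~++~~
t=2: ~++~~~~~+~~~~+~~+~
t=3: ~~~+~~~~++~~~++~++
t=4: +~~++~~~~~+~~~~+~~
t=5: ++~~~+~~~~++~~~++~
t=6: ~~+~~++~~~~~+~~~~+
t=7: +~++~~~+~~~~++~~~+
t=8: ~+~~+~~++~~~~~+~~~

5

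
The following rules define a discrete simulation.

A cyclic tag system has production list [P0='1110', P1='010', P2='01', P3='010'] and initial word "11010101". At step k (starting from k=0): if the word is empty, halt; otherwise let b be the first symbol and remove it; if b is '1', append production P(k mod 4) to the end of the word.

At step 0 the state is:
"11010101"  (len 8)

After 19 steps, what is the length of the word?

21

[0] "11010101"  (len 8)
[1] "10101011110"  (len 11)
[2] "0101011110010"  (len 13)
[3] "101011110010"  (len 12)
[4] "01011110010010"  (len 14)
[5] "1011110010010"  (len 13)
[6] "011110010010010"  (len 15)
[7] "11110010010010"  (len 14)
[8] "1110010010010010"  (len 16)
[9] "1100100100100101110"  (len 19)
[10] "100100100100101110010"  (len 21)
[11] "0010010010010111001001"  (len 22)
[12] "010010010010111001001"  (len 21)
[13] "10010010010111001001"  (len 20)
[14] "0010010010111001001010"  (len 22)
[15] "010010010111001001010"  (len 21)
[16] "10010010111001001010"  (len 20)
[17] "00100101110010010101110"  (len 23)
[18] "0100101110010010101110"  (len 22)
[19] "100101110010010101110"  (len 21)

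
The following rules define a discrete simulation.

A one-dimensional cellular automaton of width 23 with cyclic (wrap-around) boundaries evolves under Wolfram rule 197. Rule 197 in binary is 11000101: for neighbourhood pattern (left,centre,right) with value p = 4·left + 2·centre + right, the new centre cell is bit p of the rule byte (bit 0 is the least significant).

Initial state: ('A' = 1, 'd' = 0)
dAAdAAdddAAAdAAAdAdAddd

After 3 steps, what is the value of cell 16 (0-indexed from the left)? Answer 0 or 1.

0

step 0: dAAdAAdddAAAdAAAdAdAddd
step 1: ddAddAdAddAAddAAdAdAdAA
step 2: ddAddAdAdddAdddAdAdAddA
step 3: ddAddAdAdAdAdAdAdAdAddA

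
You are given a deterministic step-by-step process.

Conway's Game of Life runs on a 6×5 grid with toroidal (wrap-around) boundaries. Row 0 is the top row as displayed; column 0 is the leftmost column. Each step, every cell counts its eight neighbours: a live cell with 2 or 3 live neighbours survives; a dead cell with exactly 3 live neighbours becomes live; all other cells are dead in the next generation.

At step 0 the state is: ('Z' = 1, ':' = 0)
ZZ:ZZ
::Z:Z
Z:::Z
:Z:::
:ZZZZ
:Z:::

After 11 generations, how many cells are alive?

15

k=0  ZZ:ZZ
::Z:Z
Z:::Z
:Z:::
:ZZZZ
:Z:::
k=1  :Z:ZZ
::Z::
ZZ:ZZ
:Z:::
:Z:Z:
:::::
k=2  ::ZZ:
:::::
ZZ:ZZ
:Z:Z:
::Z::
Z::ZZ
k=3  ::ZZ:
ZZ:::
ZZ:ZZ
:Z:Z:
ZZZ::
:Z::Z
k=4  ::ZZZ
:::::
:::Z:
:::Z:
:::ZZ
::::Z
k=5  :::ZZ
::Z:Z
:::::
::ZZ:
:::ZZ
Z:Z::
k=6  ZZZ:Z
::::Z
::Z::
::ZZZ
:Z::Z
Z:Z::
k=7  ::Z:Z
::Z:Z
::Z:Z
ZZZ:Z
:Z::Z
::Z::
k=8  :ZZ::
ZZZ:Z
::Z:Z
::Z:Z
::::Z
ZZZ::
k=9  ::::Z
::::Z
::Z:Z
Z:::Z
::Z:Z
Z:ZZ:
k=10  Z:::Z
Z:::Z
::::Z
ZZ::Z
::Z::
ZZZ::
k=11  :::Z:
:::Z:
:Z:Z:
ZZ:ZZ
::ZZZ
Z:ZZZ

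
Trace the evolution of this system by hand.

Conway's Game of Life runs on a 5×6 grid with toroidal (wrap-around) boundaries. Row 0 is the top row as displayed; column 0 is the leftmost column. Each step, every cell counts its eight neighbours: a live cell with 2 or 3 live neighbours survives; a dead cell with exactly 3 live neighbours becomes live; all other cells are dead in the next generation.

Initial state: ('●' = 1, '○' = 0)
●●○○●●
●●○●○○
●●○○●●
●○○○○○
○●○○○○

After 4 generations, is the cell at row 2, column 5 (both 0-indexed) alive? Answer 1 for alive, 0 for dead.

0

step 0: ●●○○●●
●●○●○○
●●○○●●
●○○○○○
○●○○○○
step 1: ○○○○●●
○○○●○○
○○●○●○
○○○○○○
○●○○○○
step 2: ○○○○●○
○○○●○●
○○○●○○
○○○○○○
○○○○○○
step 3: ○○○○●○
○○○●○○
○○○○●○
○○○○○○
○○○○○○
step 4: ○○○○○○
○○○●●○
○○○○○○
○○○○○○
○○○○○○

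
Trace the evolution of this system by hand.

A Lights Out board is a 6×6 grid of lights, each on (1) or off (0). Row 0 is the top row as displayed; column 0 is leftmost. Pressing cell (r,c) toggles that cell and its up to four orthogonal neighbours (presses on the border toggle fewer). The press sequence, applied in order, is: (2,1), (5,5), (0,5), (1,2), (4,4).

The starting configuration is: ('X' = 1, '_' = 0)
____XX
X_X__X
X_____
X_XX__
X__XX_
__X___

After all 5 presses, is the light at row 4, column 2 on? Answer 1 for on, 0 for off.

0

k=0  ____XX
X_X__X
X_____
X_XX__
X__XX_
__X___
k=1  ____XX
XXX__X
_XX___
XXXX__
X__XX_
__X___
k=2  ____XX
XXX__X
_XX___
XXXX__
X__XXX
__X_XX
k=3  ______
XXX___
_XX___
XXXX__
X__XXX
__X_XX
k=4  __X___
X__X__
_X____
XXXX__
X__XXX
__X_XX
k=5  __X___
X__X__
_X____
XXXXX_
X_____
__X__X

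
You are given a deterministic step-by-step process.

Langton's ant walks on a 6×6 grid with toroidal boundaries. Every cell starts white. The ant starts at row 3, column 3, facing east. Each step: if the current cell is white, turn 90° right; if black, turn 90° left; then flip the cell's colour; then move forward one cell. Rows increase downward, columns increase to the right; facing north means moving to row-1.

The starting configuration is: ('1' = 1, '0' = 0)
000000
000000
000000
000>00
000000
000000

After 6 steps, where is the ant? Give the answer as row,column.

2,4

k=0  000000
000000
000000
000>00
000000
000000
k=1  000000
000000
000000
000100
000v00
000000
k=2  000000
000000
000000
000100
00<100
000000
k=3  000000
000000
000000
00^100
001100
000000
k=4  000000
000000
000000
001>00
001100
000000
k=5  000000
000000
000^00
001000
001100
000000
k=6  000000
000000
0001>0
001000
001100
000000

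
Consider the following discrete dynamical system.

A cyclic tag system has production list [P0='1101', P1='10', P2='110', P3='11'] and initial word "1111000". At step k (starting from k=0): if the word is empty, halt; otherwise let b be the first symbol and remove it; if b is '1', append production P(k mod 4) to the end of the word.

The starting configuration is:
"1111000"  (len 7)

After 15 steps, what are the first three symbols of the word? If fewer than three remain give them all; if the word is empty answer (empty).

011

0) "1111000"  (len 7)
1) "1110001101"  (len 10)
2) "11000110110"  (len 11)
3) "1000110110110"  (len 13)
4) "00011011011011"  (len 14)
5) "0011011011011"  (len 13)
6) "011011011011"  (len 12)
7) "11011011011"  (len 11)
8) "101101101111"  (len 12)
9) "011011011111101"  (len 15)
10) "11011011111101"  (len 14)
11) "1011011111101110"  (len 16)
12) "01101111110111011"  (len 17)
13) "1101111110111011"  (len 16)
14) "10111111011101110"  (len 17)
15) "0111111011101110110"  (len 19)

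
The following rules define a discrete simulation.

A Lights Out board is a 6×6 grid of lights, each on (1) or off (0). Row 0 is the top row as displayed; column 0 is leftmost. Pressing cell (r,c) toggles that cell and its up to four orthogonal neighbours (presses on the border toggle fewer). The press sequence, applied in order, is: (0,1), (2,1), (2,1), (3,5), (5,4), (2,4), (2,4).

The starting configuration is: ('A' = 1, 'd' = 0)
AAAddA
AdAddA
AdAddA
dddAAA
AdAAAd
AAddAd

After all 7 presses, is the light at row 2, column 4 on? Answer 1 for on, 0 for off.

0

0) AAAddA
AdAddA
AdAddA
dddAAA
AdAAAd
AAddAd
1) dddddA
AAAddA
AdAddA
dddAAA
AdAAAd
AAddAd
2) dddddA
AdAddA
dAdddA
dAdAAA
AdAAAd
AAddAd
3) dddddA
AAAddA
AdAddA
dddAAA
AdAAAd
AAddAd
4) dddddA
AAAddA
AdAddd
dddAdd
AdAAAA
AAddAd
5) dddddA
AAAddA
AdAddd
dddAdd
AdAAdA
AAdAdA
6) dddddA
AAAdAA
AdAAAA
dddAAd
AdAAdA
AAdAdA
7) dddddA
AAAddA
AdAddd
dddAdd
AdAAdA
AAdAdA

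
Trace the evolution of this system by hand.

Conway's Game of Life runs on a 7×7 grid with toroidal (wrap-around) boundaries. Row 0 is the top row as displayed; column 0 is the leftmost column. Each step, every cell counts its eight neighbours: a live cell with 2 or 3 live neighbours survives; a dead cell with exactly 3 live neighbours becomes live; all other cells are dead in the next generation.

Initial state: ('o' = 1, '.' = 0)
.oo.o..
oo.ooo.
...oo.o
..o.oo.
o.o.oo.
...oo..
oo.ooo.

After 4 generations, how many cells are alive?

t=0: .oo.o..
oo.ooo.
...oo.o
..o.oo.
o.o.oo.
...oo..
oo.ooo.
t=1: .......
oo....o
oo....o
.oo....
.oo...o
o......
oo...o.
t=2: .......
.o....o
......o
......o
..o....
..o....
oo....o
t=3: .o....o
o......
.....oo
.......
.......
o.o....
oo.....
t=4: .o....o
o....o.
......o
.......
.......
o......
..o...o

8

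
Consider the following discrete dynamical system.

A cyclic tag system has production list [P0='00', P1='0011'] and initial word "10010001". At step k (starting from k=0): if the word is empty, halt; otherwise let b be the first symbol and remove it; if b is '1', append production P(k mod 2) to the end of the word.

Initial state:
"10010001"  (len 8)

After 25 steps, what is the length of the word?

11

gen 0: "10010001"  (len 8)
gen 1: "001000100"  (len 9)
gen 2: "01000100"  (len 8)
gen 3: "1000100"  (len 7)
gen 4: "0001000011"  (len 10)
gen 5: "001000011"  (len 9)
gen 6: "01000011"  (len 8)
gen 7: "1000011"  (len 7)
gen 8: "0000110011"  (len 10)
gen 9: "000110011"  (len 9)
gen 10: "00110011"  (len 8)
gen 11: "0110011"  (len 7)
gen 12: "110011"  (len 6)
gen 13: "1001100"  (len 7)
gen 14: "0011000011"  (len 10)
gen 15: "011000011"  (len 9)
gen 16: "11000011"  (len 8)
gen 17: "100001100"  (len 9)
gen 18: "000011000011"  (len 12)
gen 19: "00011000011"  (len 11)
gen 20: "0011000011"  (len 10)
gen 21: "011000011"  (len 9)
gen 22: "11000011"  (len 8)
gen 23: "100001100"  (len 9)
gen 24: "000011000011"  (len 12)
gen 25: "00011000011"  (len 11)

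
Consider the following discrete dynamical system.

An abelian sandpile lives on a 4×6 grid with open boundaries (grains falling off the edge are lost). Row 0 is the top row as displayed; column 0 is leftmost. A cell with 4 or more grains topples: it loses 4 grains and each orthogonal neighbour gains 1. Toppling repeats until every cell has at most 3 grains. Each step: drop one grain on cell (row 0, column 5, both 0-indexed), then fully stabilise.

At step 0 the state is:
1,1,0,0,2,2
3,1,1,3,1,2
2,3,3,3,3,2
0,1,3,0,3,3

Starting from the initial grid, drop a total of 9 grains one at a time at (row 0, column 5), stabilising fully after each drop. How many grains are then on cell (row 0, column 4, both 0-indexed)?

0) 1,1,0,0,2,2
3,1,1,3,1,2
2,3,3,3,3,2
0,1,3,0,3,3
1) 1,1,0,0,2,3
3,1,1,3,1,2
2,3,3,3,3,2
0,1,3,0,3,3
2) 1,1,0,0,3,0
3,1,1,3,1,3
2,3,3,3,3,2
0,1,3,0,3,3
3) 1,1,0,0,3,1
3,1,1,3,1,3
2,3,3,3,3,2
0,1,3,0,3,3
4) 1,1,0,0,3,2
3,1,1,3,1,3
2,3,3,3,3,2
0,1,3,0,3,3
5) 1,1,0,0,3,3
3,1,1,3,1,3
2,3,3,3,3,2
0,1,3,0,3,3
6) 1,1,0,1,0,2
3,1,1,3,3,0
2,3,3,3,3,3
0,1,3,0,3,3
7) 1,1,0,1,0,3
3,1,1,3,3,0
2,3,3,3,3,3
0,1,3,0,3,3
8) 1,1,0,1,1,0
3,1,1,3,3,1
2,3,3,3,3,3
0,1,3,0,3,3
9) 1,1,0,1,1,1
3,1,1,3,3,1
2,3,3,3,3,3
0,1,3,0,3,3

1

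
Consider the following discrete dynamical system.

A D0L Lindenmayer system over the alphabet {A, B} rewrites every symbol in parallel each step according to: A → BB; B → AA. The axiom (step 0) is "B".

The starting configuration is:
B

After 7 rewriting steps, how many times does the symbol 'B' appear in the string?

[0] B
[1] AA
[2] BBBB
[3] AAAAAAAA
[4] BBBBBBBBBBBBBBBB
[5] AAAAAAAAAAAAAAAAAAAAAAAAAAAAAAAA
[6] BBBBBBBBBBBBBBBBBBBBBBBBBBBBBBBBBBBBBBBBBBBBBBBBBBBBBBBBBBBBBBBB
[7] AAAAAAAAAAAAAAAAAAAAAAAAAAAAAAAAAAAAAAAAAAAAAAAAAAAAAAAAAA…AAAAAAAAAAAAAAAAAAAAAAAAAAAAAAAAAAAAAAAAAAAAAAAAAAAAAAAAAA  (len 128)

0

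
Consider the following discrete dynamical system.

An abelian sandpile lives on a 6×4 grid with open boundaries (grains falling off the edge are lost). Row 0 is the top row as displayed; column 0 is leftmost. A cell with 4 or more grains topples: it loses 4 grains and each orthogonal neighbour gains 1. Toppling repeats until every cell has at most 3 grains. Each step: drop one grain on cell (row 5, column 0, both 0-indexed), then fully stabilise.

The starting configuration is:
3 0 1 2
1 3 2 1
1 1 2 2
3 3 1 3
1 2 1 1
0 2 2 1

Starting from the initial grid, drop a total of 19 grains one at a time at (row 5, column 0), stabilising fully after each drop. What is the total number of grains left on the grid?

step 0: 3 0 1 2
1 3 2 1
1 1 2 2
3 3 1 3
1 2 1 1
0 2 2 1
step 1: 3 0 1 2
1 3 2 1
1 1 2 2
3 3 1 3
1 2 1 1
1 2 2 1
step 2: 3 0 1 2
1 3 2 1
1 1 2 2
3 3 1 3
1 2 1 1
2 2 2 1
step 3: 3 0 1 2
1 3 2 1
1 1 2 2
3 3 1 3
1 2 1 1
3 2 2 1
step 4: 3 0 1 2
1 3 2 1
1 1 2 2
3 3 1 3
2 2 1 1
0 3 2 1
step 5: 3 0 1 2
1 3 2 1
1 1 2 2
3 3 1 3
2 2 1 1
1 3 2 1
step 6: 3 0 1 2
1 3 2 1
1 1 2 2
3 3 1 3
2 2 1 1
2 3 2 1
step 7: 3 0 1 2
1 3 2 1
1 1 2 2
3 3 1 3
2 2 1 1
3 3 2 1
step 8: 3 0 1 2
1 3 2 1
1 1 2 2
3 3 1 3
3 3 1 1
1 0 3 1
step 9: 3 0 1 2
1 3 2 1
1 1 2 2
3 3 1 3
3 3 1 1
2 0 3 1
step 10: 3 0 1 2
1 3 2 1
1 1 2 2
3 3 1 3
3 3 1 1
3 0 3 1
step 11: 3 0 1 2
1 3 2 1
2 2 2 2
1 1 2 3
2 1 2 1
1 2 3 1
step 12: 3 0 1 2
1 3 2 1
2 2 2 2
1 1 2 3
2 1 2 1
2 2 3 1
step 13: 3 0 1 2
1 3 2 1
2 2 2 2
1 1 2 3
2 1 2 1
3 2 3 1
step 14: 3 0 1 2
1 3 2 1
2 2 2 2
1 1 2 3
3 1 2 1
0 3 3 1
step 15: 3 0 1 2
1 3 2 1
2 2 2 2
1 1 2 3
3 1 2 1
1 3 3 1
step 16: 3 0 1 2
1 3 2 1
2 2 2 2
1 1 2 3
3 1 2 1
2 3 3 1
step 17: 3 0 1 2
1 3 2 1
2 2 2 2
1 1 2 3
3 1 2 1
3 3 3 1
step 18: 3 0 1 2
1 3 2 1
2 2 2 2
2 1 2 3
0 3 3 1
2 1 0 2
step 19: 3 0 1 2
1 3 2 1
2 2 2 2
2 1 2 3
0 3 3 1
3 1 0 2

42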